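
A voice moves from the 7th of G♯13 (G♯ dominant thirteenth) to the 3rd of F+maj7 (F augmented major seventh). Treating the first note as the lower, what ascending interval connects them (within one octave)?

minor third

G♯13 (G♯ dominant thirteenth) has F♯ as its 7th, and F+maj7 (F augmented major seventh) has A as its 3rd.
From F♯ to A: 3 semitones over a third = minor.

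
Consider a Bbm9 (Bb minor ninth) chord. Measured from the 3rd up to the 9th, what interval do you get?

Bbmin9 (Bb minor ninth) is spelled Bb, Db, F, Ab, C.
So we need the interval from Db up to C.
Counting 7 letters and 11 half steps from Db gives a major seventh.

major seventh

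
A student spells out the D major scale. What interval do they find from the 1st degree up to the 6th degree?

major sixth

The scale runs D E F# G A B C#.
That puts D below B.
Counting 6 letters and 9 half steps from D gives a major sixth.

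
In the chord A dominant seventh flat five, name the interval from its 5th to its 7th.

major third

Spelling the chord: A, C#, Eb, G.
That puts Eb below G.
From Eb to G is 4 semitones, exactly the major third.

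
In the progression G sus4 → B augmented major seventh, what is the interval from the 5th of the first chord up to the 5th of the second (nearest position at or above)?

A3

G sus4 has D as its 5th, and B augmented major seventh has F𝄪 as its 5th.
3 letter names make it a third; at 5 semitones (a half step wider than major) the quality is augmented.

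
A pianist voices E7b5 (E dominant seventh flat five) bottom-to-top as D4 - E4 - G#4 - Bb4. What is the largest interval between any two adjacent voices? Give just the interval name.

Adjacent intervals: D4→E4 = major second; E4→G#4 = major third; G#4→Bb4 = diminished third.
The largest is E4 to G#4, a major third (4 semitones).

major third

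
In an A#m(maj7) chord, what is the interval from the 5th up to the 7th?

A#mM7: A#–C#–E#–G##.
The 5th is E# and the 7th is G##.
E# up to G## spans 3 letter names and 4 semitones — a major third.

M3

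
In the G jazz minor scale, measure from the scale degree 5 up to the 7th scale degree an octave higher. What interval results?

major tenth

Spelling the G jazz minor scale: G A Bb C D E F#.
The scale degree 5 is D and the 7th scale degree (up an octave) is F#.
D up to F# spans 10 letter names and 16 semitones — a major tenth.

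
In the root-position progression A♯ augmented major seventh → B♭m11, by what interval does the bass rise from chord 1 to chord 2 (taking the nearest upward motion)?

The roots are A♯ and B♭.
From A♯ to B♭: 0 semitones over a second = diminished.

diminished 2nd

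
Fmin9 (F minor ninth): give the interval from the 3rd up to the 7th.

perfect fifth

The chord tones of Fm9 are F, A♭, C, E♭, G.
The 3rd is A♭ and the 7th is E♭.
From A♭ to E♭ is 7 semitones, exactly the perfect fifth.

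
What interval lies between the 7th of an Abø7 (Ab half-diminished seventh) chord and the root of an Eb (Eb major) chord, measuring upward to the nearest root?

major sixth

Abø7 (Ab half-diminished seventh) has Gb as its 7th, and Eb (Eb major) has Eb as its root.
Counting 6 letters and 9 half steps from Gb gives a major sixth.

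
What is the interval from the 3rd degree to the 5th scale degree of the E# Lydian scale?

minor third

E# lydian: E# F## G## A## B# C## D##.
3rd degree = G##; 5th scale degree = B#.
3 letter names make it a third; at 3 semitones (a half step narrower than major) the quality is minor.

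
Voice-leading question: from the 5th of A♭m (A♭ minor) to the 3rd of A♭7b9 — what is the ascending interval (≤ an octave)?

M6

The 5th of A♭m (A♭ minor) is E♭; the 3rd of A♭7b9 is C.
From E♭ to C is 9 semitones, exactly the major sixth.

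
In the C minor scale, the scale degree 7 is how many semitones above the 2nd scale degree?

8

The scale is C D Eb F G Ab Bb.
D up to Bb is a minor sixth — 8 semitones.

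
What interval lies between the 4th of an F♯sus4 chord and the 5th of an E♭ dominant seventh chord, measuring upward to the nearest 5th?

The 4th of F♯sus4 is B; the 5th of E♭ dominant seventh is B♭.
8 letter names make it an octave; at 11 semitones (a half step narrower than perfect) the quality is diminished.

diminished octave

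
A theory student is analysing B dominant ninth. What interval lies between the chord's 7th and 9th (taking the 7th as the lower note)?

major 3rd

B9 (B dominant ninth): B-D#-F#-A-C#.
That puts A below C#.
A up to C# spans 3 letter names and 4 semitones — a major third.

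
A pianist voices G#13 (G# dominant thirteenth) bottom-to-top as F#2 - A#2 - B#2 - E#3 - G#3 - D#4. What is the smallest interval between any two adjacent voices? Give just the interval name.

M2

Adjacent intervals: F#2→A#2 = major third; A#2→B#2 = major second; B#2→E#3 = perfect fourth; E#3→G#3 = minor third; G#3→D#4 = perfect fifth.
The smallest is A#2 to B#2, a major second (2 semitones).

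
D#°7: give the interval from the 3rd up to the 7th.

d5

The chord tones of D# diminished seventh are D#–F#–A–C.
The 3rd is F# and the 7th is C.
From F# to C: 6 semitones over a fifth = diminished.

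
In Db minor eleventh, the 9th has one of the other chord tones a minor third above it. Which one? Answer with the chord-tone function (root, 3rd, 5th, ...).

The chord tones of Dbm11 (Db minor eleventh) are Db-Fb-Ab-Cb-Eb-Gb.
The 9th is Eb. A minor third above Eb is Gb.
Gb is the chord's 11th.

11th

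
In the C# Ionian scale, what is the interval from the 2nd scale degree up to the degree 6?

perfect 5th

C# major: C# D# E# F# G# A# B#.
That puts D# below A#.
From D# to A# is 7 semitones, exactly the perfect fifth.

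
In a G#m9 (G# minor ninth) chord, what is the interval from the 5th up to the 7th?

minor third

The chord tones of G#min9 are G#–B–D#–F#–A#.
5th = D#; 7th = F#.
3 letter names make it a third; at 3 semitones (a half step narrower than major) the quality is minor.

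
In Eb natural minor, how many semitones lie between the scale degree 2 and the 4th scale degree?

3

The scale is Eb F Gb Ab Bb Cb Db.
F up to Ab is a minor third — 3 semitones.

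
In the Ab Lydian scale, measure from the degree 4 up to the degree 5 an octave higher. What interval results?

m9

The scale runs Ab Bb C D Eb F G.
Degree 4 = D; degree 5 (up an octave) = Eb.
From D to Eb: 13 semitones over a ninth = minor.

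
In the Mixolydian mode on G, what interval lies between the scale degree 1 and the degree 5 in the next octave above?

Spelling the Mixolydian mode on G: G A B C D E F.
So we need the interval from G up to D.
G up to D spans 12 letter names and 19 semitones — a perfect twelfth.

perfect twelfth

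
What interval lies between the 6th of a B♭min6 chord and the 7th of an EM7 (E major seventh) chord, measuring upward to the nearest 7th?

The 6th of B♭min6 is G; the 7th of EM7 (E major seventh) is D♯.
G up to D♯ is 8 semitones, a half step wider than a perfect fifth, so the interval is augmented.

A5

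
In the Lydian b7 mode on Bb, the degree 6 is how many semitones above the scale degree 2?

The scale is Bb C D E F G Ab.
C up to G is a perfect fifth — 7 semitones.

7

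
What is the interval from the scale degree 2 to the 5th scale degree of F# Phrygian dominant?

Spelling F# Phrygian dominant: F# G A# B C# D E.
The scale degree 2 is G and the 5th scale degree is C#.
G up to C# is 6 semitones, a half step wider than a perfect fourth, so the interval is augmented.

A4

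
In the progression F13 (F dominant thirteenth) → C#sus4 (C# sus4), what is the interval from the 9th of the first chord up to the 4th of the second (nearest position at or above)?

major 7th

The 9th of F13 (F dominant thirteenth) is G; the 4th of C#sus4 (C# sus4) is F#.
From G to F# is 11 semitones, exactly the major seventh.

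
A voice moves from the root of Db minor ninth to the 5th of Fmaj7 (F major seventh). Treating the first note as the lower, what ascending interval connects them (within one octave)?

Db minor ninth has Db as its root, and Fmaj7 (F major seventh) has C as its 5th.
Db up to C spans 7 letter names and 11 semitones — a major seventh.

major seventh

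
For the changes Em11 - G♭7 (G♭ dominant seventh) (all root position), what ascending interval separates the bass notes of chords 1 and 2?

diminished third

The roots are E and G♭.
From E to G♭: 2 semitones over a third = diminished.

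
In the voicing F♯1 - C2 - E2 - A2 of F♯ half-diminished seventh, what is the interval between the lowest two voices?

diminished fifth

Those voices are F♯1 and C2.
5 letter names make it a fifth; at 6 semitones (a half step narrower than perfect) the quality is diminished.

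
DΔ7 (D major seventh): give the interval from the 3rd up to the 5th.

minor third

DM7 (D major seventh) is spelled D, F♯, A, C♯.
The 3rd is F♯ and the 5th is A.
F♯ up to A is 3 semitones, a half step narrower than a major third, so the interval is minor.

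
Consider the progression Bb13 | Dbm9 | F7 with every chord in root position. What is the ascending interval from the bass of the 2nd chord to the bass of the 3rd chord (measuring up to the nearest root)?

The roots are Db and F.
Db up to F spans 3 letter names and 4 semitones — a major third.

major third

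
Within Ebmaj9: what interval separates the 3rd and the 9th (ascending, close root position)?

m7

The chord tones of Ebmaj9 are Eb G Bb D F.
That puts G below F.
From G to F: 10 semitones over a seventh = minor.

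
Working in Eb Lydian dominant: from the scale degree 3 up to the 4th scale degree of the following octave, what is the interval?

Spelling Eb Lydian dominant: Eb F G A Bb C Db.
Scale degree 3 = G; 4th degree (up an octave) = A.
From G to A is 14 semitones, exactly the major ninth.

major ninth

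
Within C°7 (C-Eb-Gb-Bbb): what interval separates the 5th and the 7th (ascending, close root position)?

m3

So we need the interval from Gb up to Bbb.
Gb up to Bbb is 3 semitones, a half step narrower than a major third, so the interval is minor.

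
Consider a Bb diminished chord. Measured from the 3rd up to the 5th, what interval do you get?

Bb° (Bb diminished) is spelled Bb Db Fb.
So we need the interval from Db up to Fb.
3 letter names make it a third; at 3 semitones (a half step narrower than major) the quality is minor.

minor 3rd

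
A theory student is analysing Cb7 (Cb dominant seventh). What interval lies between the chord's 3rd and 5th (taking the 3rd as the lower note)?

minor third

Spelling the chord: Cb, Eb, Gb, Bbb.
3rd = Eb; 5th = Gb.
From Eb to Gb: 3 semitones over a third = minor.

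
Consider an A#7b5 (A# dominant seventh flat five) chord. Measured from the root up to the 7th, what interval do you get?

minor seventh

A#7b5 (A# dominant seventh flat five): A# C## E G#.
Root = A#; 7th = G#.
From A# to G#: 10 semitones over a seventh = minor.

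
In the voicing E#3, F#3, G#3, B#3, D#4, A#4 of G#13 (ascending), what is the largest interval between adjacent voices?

Adjacent intervals: E#3→F#3 = minor second; F#3→G#3 = major second; G#3→B#3 = major third; B#3→D#4 = minor third; D#4→A#4 = perfect fifth.
The largest is D#4 to A#4, a perfect fifth (7 semitones).

P5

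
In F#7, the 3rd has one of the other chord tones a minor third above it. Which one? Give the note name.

C#

F#7 is spelled F#-A#-C#-E.
The 3rd is A#. A minor third above A# is C#.
C# is the chord's 5th.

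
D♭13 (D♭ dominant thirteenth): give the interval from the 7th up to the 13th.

D♭13 is spelled D♭ F A♭ C♭ E♭ B♭.
7th = C♭; 13th = B♭.
From C♭ to B♭ is 11 semitones, exactly the major seventh.

major seventh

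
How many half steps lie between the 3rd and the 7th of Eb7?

6

The chord tones of Eb7 (Eb dominant seventh) are Eb–G–Bb–Db.
G to Db is a diminished fifth: 6 semitones.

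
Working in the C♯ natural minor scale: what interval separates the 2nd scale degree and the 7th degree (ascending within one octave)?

The scale runs C♯ D♯ E F♯ G♯ A B.
The 2nd scale degree is D♯ and the degree 7 is B.
D♯ up to B is 8 semitones, a half step narrower than a major sixth, so the interval is minor.

minor 6th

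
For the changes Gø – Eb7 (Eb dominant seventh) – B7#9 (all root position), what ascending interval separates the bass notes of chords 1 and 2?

The roots are G and Eb.
6 letter names make it a sixth; at 8 semitones (a half step narrower than major) the quality is minor.

minor sixth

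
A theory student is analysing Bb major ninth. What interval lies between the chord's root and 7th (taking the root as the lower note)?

Spelling the chord: Bb–D–F–A–C.
The root is Bb and the 7th is A.
Counting 7 letters and 11 half steps from Bb gives a major seventh.

major seventh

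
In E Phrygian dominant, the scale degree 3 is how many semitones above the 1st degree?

4

The scale is E F G♯ A B C D.
E up to G♯ is a major third — 4 semitones.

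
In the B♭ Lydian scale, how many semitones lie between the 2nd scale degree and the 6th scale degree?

7

The scale is B♭ C D E F G A.
C up to G is a perfect fifth — 7 semitones.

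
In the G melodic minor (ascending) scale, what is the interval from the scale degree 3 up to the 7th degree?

G melodic minor: G A B♭ C D E F♯.
So we need the interval from B♭ up to F♯.
B♭ up to F♯ is 8 semitones, a half step wider than a perfect fifth, so the interval is augmented.

augmented 5th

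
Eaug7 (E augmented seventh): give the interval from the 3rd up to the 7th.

E augmented seventh is spelled E-G♯-B♯-D.
The 3rd is G♯ and the 7th is D.
G♯ up to D is 6 semitones, a half step narrower than a perfect fifth, so the interval is diminished.
This 3–7 tritone is the characteristic tension at the heart of the dominant sound.

diminished fifth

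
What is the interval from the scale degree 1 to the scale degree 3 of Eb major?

Eb major: Eb F G Ab Bb C D.
So we need the interval from Eb up to G.
Counting 3 letters and 4 half steps from Eb gives a major third.

major third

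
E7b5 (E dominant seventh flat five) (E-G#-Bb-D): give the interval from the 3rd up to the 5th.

diminished 3rd

So we need the interval from G# up to Bb.
3 letter names make it a third; at 2 semitones (a whole step narrower than major) the quality is diminished.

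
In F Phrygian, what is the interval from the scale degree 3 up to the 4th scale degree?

F phrygian: F G♭ A♭ B♭ C D♭ E♭.
So we need the interval from A♭ up to B♭.
From A♭ to B♭ is 2 semitones, exactly the major second.

major second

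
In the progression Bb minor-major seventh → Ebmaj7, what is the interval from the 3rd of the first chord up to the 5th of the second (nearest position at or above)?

The 3rd of Bb minor-major seventh is Db; the 5th of Ebmaj7 is Bb.
Counting 6 letters and 9 half steps from Db gives a major sixth.

major sixth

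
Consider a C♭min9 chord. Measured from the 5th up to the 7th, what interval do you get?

C♭min9: C♭ E𝄫 G♭ B𝄫 D♭.
The 5th is G♭ and the 7th is B𝄫.
From G♭ to B𝄫: 3 semitones over a third = minor.

minor third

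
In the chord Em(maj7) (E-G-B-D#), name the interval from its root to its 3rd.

minor third

That puts E below G.
3 letter names make it a third; at 3 semitones (a half step narrower than major) the quality is minor.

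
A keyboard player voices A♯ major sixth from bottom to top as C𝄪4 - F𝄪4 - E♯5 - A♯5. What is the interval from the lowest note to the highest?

The outer voices are C𝄪4 and A♯5.
From C𝄪 to A♯: 20 semitones over a thirteenth = minor.

minor thirteenth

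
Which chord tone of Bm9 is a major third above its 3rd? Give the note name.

F#

Bmin9 is spelled B D F♯ A C♯.
The 3rd is D. A major third above D is F♯.
F♯ is the chord's 5th.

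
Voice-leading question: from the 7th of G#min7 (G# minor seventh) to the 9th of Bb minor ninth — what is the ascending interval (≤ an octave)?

G#min7 (G# minor seventh) has F# as its 7th, and Bb minor ninth has C as its 9th.
From F# to C: 6 semitones over a fifth = diminished.

diminished 5th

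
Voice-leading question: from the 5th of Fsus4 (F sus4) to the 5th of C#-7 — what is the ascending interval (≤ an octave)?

A5

The 5th of Fsus4 (F sus4) is C; the 5th of C#-7 is G#.
5 letter names make it a fifth; at 8 semitones (a half step wider than perfect) the quality is augmented.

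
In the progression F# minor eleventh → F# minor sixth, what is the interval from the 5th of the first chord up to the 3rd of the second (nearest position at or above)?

minor sixth

The 5th of F# minor eleventh is C#; the 3rd of F# minor sixth is A.
From C# to A: 8 semitones over a sixth = minor.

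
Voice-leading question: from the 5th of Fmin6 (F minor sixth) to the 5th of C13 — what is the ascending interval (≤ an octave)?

P5

The 5th of Fmin6 (F minor sixth) is C; the 5th of C13 is G.
From C to G is 7 semitones, exactly the perfect fifth.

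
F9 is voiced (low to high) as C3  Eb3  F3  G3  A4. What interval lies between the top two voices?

Those voices are G3 and A4.
From G to A is 14 semitones, exactly the major ninth.

major ninth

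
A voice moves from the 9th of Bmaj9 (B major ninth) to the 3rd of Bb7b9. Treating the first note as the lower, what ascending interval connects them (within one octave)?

minor 2nd

The 9th of Bmaj9 (B major ninth) is C#; the 3rd of Bb7b9 is D.
2 letter names make it a second; at 1 semitone (a half step narrower than major) the quality is minor.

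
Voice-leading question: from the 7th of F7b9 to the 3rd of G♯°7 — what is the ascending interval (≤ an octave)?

The 7th of F7b9 is E♭; the 3rd of G♯°7 is B.
5 letter names make it a fifth; at 8 semitones (a half step wider than perfect) the quality is augmented.

augmented fifth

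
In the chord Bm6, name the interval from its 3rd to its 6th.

augmented 4th

Bm6 (B minor sixth): B–D–F#–G#.
So we need the interval from D up to G#.
D up to G# is 6 semitones, a half step wider than a perfect fourth, so the interval is augmented.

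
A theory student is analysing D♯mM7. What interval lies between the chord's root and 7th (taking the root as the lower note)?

The chord tones of D♯m(maj7) (D♯ minor-major seventh) are D♯ F♯ A♯ C𝄪.
So we need the interval from D♯ up to C𝄪.
Counting 7 letters and 11 half steps from D♯ gives a major seventh.

major seventh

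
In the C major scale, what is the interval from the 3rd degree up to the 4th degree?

Spelling the C major scale: C D E F G A B.
So we need the interval from E up to F.
2 letter names make it a second; at 1 semitone (a half step narrower than major) the quality is minor.

m2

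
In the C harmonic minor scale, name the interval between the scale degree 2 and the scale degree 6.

diminished fifth

C harmonic minor: C D E♭ F G A♭ B.
The scale degree 2 is D and the 6th scale degree is A♭.
From D to A♭: 6 semitones over a fifth = diminished.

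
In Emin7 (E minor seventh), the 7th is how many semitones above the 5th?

3

E minor seventh: E–G–B–D.
B to D is a minor third: 3 semitones.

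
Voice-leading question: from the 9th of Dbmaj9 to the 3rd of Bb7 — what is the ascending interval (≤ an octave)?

Dbmaj9 has Eb as its 9th, and Bb7 has D as its 3rd.
From Eb to D is 11 semitones, exactly the major seventh.

M7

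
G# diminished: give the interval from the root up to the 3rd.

m3

G# diminished: G# B D.
So we need the interval from G# up to B.
From G# to B: 3 semitones over a third = minor.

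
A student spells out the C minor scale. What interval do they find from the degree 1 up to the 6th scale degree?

minor sixth

Spelling the C minor scale: C D Eb F G Ab Bb.
That puts C below Ab.
6 letter names make it a sixth; at 8 semitones (a half step narrower than major) the quality is minor.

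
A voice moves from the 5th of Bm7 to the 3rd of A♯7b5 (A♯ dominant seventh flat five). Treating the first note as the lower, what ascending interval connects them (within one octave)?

The 5th of Bm7 is F♯; the 3rd of A♯7b5 (A♯ dominant seventh flat five) is C𝄪.
F♯ up to C𝄪 is 8 semitones, a half step wider than a perfect fifth, so the interval is augmented.

A5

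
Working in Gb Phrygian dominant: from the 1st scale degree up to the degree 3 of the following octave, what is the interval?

major tenth

Gb phrygian dominant: Gb Abb Bb Cb Db Ebb Fb.
That puts Gb below Bb.
Gb up to Bb spans 10 letter names and 16 semitones — a major tenth.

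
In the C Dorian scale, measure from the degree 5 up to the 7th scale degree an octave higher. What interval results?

minor tenth

C dorian: C D Eb F G A Bb.
So we need the interval from G up to Bb.
G up to Bb is 15 semitones, a half step narrower than a major tenth, so the interval is minor.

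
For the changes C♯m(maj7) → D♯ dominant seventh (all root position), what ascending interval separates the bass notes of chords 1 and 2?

M2

The roots are C♯ and D♯.
Counting 2 letters and 2 half steps from C♯ gives a major second.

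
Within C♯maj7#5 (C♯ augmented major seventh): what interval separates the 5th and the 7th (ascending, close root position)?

minor third

Spelling the chord: C♯, E♯, G𝄪, B♯.
5th = G𝄪; 7th = B♯.
3 letter names make it a third; at 3 semitones (a half step narrower than major) the quality is minor.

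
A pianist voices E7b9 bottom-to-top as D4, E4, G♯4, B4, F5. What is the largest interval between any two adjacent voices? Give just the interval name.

Adjacent intervals: D4→E4 = major second; E4→G♯4 = major third; G♯4→B4 = minor third; B4→F5 = diminished fifth.
The largest is B4 to F5, a diminished fifth (6 semitones).

diminished fifth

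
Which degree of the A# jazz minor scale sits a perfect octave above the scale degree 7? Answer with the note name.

G##

The scale is A# B# C# D# E# F## G##.
The scale degree 7 is G##; a perfect octave above that is G## — scale degree 7.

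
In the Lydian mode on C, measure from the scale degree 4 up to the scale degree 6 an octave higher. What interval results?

minor tenth

The scale runs C D E F# G A B.
So we need the interval from F# up to A.
From F# to A: 15 semitones over a tenth = minor.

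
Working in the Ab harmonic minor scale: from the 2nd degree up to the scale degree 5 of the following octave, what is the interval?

Ab harmonic minor: Ab Bb Cb Db Eb Fb G.
The 2nd degree is Bb and the degree 5 (up an octave) is Eb.
From Bb to Eb is 17 semitones, exactly the perfect eleventh.

perfect eleventh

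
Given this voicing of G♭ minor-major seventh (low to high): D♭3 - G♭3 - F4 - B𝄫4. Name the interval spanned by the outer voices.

The outer voices are D♭3 and B𝄫4.
13 letter names make it a thirteenth; at 20 semitones (a half step narrower than major) the quality is minor.

minor 13th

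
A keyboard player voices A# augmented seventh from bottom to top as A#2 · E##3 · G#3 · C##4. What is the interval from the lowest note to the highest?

M10

The outer voices are A#2 and C##4.
From A# to C## is 16 semitones, exactly the major tenth.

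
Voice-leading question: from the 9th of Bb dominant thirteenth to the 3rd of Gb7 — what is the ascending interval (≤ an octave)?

Bb dominant thirteenth has C as its 9th, and Gb7 has Bb as its 3rd.
From C to Bb: 10 semitones over a seventh = minor.

minor seventh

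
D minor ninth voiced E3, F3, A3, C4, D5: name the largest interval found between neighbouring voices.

M9

Adjacent intervals: E3→F3 = minor second; F3→A3 = major third; A3→C4 = minor third; C4→D5 = major ninth.
The largest is C4 to D5, a major ninth (14 semitones).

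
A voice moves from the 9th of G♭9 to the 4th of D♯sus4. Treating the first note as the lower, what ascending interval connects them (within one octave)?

augmented 7th

The 9th of G♭9 is A♭; the 4th of D♯sus4 is G♯.
From A♭ to G♯: 12 semitones over a seventh = augmented.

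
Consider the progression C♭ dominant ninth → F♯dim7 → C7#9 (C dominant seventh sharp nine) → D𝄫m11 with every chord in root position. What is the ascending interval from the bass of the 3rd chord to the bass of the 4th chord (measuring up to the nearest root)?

The roots are C and D𝄫.
C up to D𝄫 is 0 semitones, a whole step narrower than a major second, so the interval is diminished.

diminished second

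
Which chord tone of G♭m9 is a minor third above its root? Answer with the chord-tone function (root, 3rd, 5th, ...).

G♭m9 is spelled G♭ B𝄫 D♭ F♭ A♭.
The root is G♭. A minor third above G♭ is B𝄫.
B𝄫 is the chord's 3rd.

3rd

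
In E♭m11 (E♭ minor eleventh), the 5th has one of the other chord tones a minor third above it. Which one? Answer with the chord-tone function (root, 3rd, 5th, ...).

The chord tones of E♭m11 are E♭, G♭, B♭, D♭, F, A♭.
The 5th is B♭. A minor third above B♭ is D♭.
D♭ is the chord's 7th.

7th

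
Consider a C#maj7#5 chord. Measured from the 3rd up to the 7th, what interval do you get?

The chord tones of C#+maj7 are C#–E#–G##–B#.
The 3rd is E# and the 7th is B#.
Counting 5 letters and 7 half steps from E# gives a perfect fifth.

perfect fifth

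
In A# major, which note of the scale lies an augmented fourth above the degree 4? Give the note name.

The scale is A# B# C## D# E# F## G##.
The degree 4 is D#; an augmented fourth above that is G## — scale degree 7.

G##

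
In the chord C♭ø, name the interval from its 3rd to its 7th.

P5

The chord tones of C♭ half-diminished seventh are C♭ E𝄫 G𝄫 B𝄫.
The 3rd is E𝄫 and the 7th is B𝄫.
From E𝄫 to B𝄫 is 7 semitones, exactly the perfect fifth.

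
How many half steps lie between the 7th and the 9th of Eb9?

4

Eb9: Eb–G–Bb–Db–F.
Db to F is a major third: 4 semitones.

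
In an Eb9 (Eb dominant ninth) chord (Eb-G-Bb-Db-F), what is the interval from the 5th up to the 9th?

That puts Bb below F.
From Bb to F is 7 semitones, exactly the perfect fifth.

P5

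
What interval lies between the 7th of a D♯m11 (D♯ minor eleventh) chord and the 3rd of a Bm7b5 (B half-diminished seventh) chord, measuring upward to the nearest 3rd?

minor second

D♯m11 (D♯ minor eleventh) has C♯ as its 7th, and Bm7b5 (B half-diminished seventh) has D as its 3rd.
2 letter names make it a second; at 1 semitone (a half step narrower than major) the quality is minor.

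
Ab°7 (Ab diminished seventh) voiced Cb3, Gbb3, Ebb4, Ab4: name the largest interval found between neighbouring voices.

Adjacent intervals: Cb3→Gbb3 = diminished fifth; Gbb3→Ebb4 = major sixth; Ebb4→Ab4 = augmented fourth.
The largest is Gbb3 to Ebb4, a major sixth (9 semitones).

M6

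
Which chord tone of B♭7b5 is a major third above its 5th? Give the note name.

B♭7b5 (B♭ dominant seventh flat five): B♭ D F♭ A♭.
The 5th is F♭. A major third above F♭ is A♭.
A♭ is the chord's 7th.

Ab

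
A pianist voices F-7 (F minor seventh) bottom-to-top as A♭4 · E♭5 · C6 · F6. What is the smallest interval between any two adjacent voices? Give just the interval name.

perfect fourth

Adjacent intervals: A♭4→E♭5 = perfect fifth; E♭5→C6 = major sixth; C6→F6 = perfect fourth.
The smallest is C6 to F6, a perfect fourth (5 semitones).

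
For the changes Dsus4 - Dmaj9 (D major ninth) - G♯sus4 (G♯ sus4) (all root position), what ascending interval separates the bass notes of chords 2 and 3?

The roots are D and G♯.
D up to G♯ is 6 semitones, a half step wider than a perfect fourth, so the interval is augmented.

A4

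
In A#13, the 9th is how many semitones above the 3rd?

A#13 is spelled A#-C##-E#-G#-B#-F##.
C## to B# is a minor seventh: 10 semitones.

10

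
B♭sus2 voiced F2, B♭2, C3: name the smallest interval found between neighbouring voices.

Adjacent intervals: F2→B♭2 = perfect fourth; B♭2→C3 = major second.
The smallest is B♭2 to C3, a major second (2 semitones).

M2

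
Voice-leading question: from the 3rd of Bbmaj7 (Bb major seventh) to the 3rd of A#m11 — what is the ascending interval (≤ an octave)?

The 3rd of Bbmaj7 (Bb major seventh) is D; the 3rd of A#m11 is C#.
D up to C# spans 7 letter names and 11 semitones — a major seventh.

major seventh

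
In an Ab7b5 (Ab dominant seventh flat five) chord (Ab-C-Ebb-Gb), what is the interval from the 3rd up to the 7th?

diminished fifth

So we need the interval from C up to Gb.
5 letter names make it a fifth; at 6 semitones (a half step narrower than perfect) the quality is diminished.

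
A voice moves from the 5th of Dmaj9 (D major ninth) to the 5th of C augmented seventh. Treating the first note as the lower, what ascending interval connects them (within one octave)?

The 5th of Dmaj9 (D major ninth) is A; the 5th of C augmented seventh is G♯.
From A to G♯ is 11 semitones, exactly the major seventh.

major seventh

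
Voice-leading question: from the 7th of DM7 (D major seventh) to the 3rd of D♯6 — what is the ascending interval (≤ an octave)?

The 7th of DM7 (D major seventh) is C♯; the 3rd of D♯6 is F𝄪.
From C♯ to F𝄪: 6 semitones over a fourth = augmented.

A4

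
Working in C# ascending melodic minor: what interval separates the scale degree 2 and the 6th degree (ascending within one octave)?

perfect fifth

Spelling C# ascending melodic minor: C# D# E F# G# A# B#.
Scale degree 2 = D#; scale degree 6 = A#.
D# up to A# spans 5 letter names and 7 semitones — a perfect fifth.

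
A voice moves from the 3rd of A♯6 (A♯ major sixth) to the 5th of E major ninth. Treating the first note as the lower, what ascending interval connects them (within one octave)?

d7

The 3rd of A♯6 (A♯ major sixth) is C𝄪; the 5th of E major ninth is B.
From C𝄪 to B: 9 semitones over a seventh = diminished.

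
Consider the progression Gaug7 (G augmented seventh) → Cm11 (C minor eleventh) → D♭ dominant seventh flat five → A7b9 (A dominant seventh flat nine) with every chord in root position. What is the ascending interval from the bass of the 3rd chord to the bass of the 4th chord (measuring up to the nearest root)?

augmented fifth

The roots are D♭ and A.
5 letter names make it a fifth; at 8 semitones (a half step wider than perfect) the quality is augmented.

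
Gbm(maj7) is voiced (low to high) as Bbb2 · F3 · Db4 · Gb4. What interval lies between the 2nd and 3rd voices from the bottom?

Those voices are F3 and Db4.
From F to Db: 8 semitones over a sixth = minor.

minor sixth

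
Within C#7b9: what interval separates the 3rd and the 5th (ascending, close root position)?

C#7b9: C# E# G# B D.
3rd = E#; 5th = G#.
3 letter names make it a third; at 3 semitones (a half step narrower than major) the quality is minor.

minor third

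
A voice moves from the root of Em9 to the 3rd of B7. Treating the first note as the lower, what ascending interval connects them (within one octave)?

The root of Em9 is E; the 3rd of B7 is D♯.
From E to D♯ is 11 semitones, exactly the major seventh.

major seventh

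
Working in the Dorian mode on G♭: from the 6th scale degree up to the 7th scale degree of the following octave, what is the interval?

The scale runs G♭ A♭ B𝄫 C♭ D♭ E♭ F♭.
6th scale degree = E♭; 7th scale degree (up an octave) = F♭.
9 letter names make it a ninth; at 13 semitones (a half step narrower than major) the quality is minor.

minor ninth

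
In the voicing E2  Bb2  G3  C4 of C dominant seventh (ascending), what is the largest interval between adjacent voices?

major 6th

Adjacent intervals: E2→Bb2 = diminished fifth; Bb2→G3 = major sixth; G3→C4 = perfect fourth.
The largest is Bb2 to G3, a major sixth (9 semitones).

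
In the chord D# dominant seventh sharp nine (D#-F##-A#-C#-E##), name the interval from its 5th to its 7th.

minor third

5th = A#; 7th = C#.
From A# to C#: 3 semitones over a third = minor.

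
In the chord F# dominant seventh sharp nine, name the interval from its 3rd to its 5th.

F#7#9: F#-A#-C#-E-G##.
That puts A# below C#.
3 letter names make it a third; at 3 semitones (a half step narrower than major) the quality is minor.

minor third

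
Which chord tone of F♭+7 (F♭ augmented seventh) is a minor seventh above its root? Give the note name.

Ebb

Spelling the chord: F♭ A♭ C E𝄫.
The root is F♭. A minor seventh above F♭ is E𝄫.
E𝄫 is the chord's 7th.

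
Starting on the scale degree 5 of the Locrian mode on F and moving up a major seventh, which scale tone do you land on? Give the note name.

Bb

The scale is F Gb Ab Bb Cb Db Eb.
The scale degree 5 is Cb; a major seventh above that is Bb — scale degree 4.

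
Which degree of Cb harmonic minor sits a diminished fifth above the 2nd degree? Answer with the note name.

The scale is Cb Db Ebb Fb Gb Abb Bb.
The 2nd degree is Db; a diminished fifth above that is Abb — scale degree 6.

Abb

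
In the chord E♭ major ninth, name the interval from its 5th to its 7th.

Spelling the chord: E♭–G–B♭–D–F.
That puts B♭ below D.
From B♭ to D is 4 semitones, exactly the major third.

major third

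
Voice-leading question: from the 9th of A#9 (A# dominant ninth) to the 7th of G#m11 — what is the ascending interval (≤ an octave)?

The 9th of A#9 (A# dominant ninth) is B#; the 7th of G#m11 is F#.
From B# to F#: 6 semitones over a fifth = diminished.

diminished fifth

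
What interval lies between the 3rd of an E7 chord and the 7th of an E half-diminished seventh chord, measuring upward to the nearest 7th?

The 3rd of E7 is G#; the 7th of E half-diminished seventh is D.
From G# to D: 6 semitones over a fifth = diminished.

d5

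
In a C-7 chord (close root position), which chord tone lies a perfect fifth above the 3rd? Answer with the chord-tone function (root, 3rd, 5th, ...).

Spelling the chord: C, Eb, G, Bb.
The 3rd is Eb. A perfect fifth above Eb is Bb.
Bb is the chord's 7th.

7th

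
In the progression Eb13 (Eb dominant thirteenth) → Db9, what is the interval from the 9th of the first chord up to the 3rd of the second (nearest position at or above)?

Eb13 (Eb dominant thirteenth) has F as its 9th, and Db9 has F as its 3rd.
Counting 1 letters and 0 half steps from F gives a perfect unison.

P1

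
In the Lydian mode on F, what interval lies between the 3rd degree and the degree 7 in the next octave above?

Spelling the Lydian mode on F: F G A B C D E.
That puts A below E.
A up to E spans 12 letter names and 19 semitones — a perfect twelfth.

perfect twelfth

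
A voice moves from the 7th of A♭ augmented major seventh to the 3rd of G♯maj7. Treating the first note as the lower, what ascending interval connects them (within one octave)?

A3

The 7th of A♭ augmented major seventh is G; the 3rd of G♯maj7 is B♯.
3 letter names make it a third; at 5 semitones (a half step wider than major) the quality is augmented.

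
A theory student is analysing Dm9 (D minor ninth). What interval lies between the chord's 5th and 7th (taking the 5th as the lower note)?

m3

D minor ninth: D F A C E.
5th = A; 7th = C.
3 letter names make it a third; at 3 semitones (a half step narrower than major) the quality is minor.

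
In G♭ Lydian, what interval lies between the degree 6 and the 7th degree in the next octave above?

The scale runs G♭ A♭ B♭ C D♭ E♭ F.
That puts E♭ below F.
E♭ up to F spans 9 letter names and 14 semitones — a major ninth.

major ninth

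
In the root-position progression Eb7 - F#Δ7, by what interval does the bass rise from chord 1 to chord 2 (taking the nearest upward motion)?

The roots are Eb and F#.
Eb up to F# is 3 semitones, a half step wider than a major second, so the interval is augmented.

augmented 2nd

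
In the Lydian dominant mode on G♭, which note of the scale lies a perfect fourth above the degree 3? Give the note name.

The scale is G♭ A♭ B♭ C D♭ E♭ F♭.
The degree 3 is B♭; a perfect fourth above that is E♭ — scale degree 6.

Eb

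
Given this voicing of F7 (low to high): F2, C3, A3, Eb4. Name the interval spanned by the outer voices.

The outer voices are F2 and Eb4.
F up to Eb is 22 semitones, a half step narrower than a major fourteenth, so the interval is minor.

m14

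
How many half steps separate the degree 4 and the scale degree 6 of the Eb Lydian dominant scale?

The scale is Eb F G A Bb C Db.
A up to C is a minor third — 3 semitones.

3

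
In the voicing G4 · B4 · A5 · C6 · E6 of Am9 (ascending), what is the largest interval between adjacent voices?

minor 7th

Adjacent intervals: G4→B4 = major third; B4→A5 = minor seventh; A5→C6 = minor third; C6→E6 = major third.
The largest is B4 to A5, a minor seventh (10 semitones).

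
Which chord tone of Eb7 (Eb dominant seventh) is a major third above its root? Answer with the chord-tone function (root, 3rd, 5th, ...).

Spelling the chord: Eb–G–Bb–Db.
The root is Eb. A major third above Eb is G.
G is the chord's 3rd.

3rd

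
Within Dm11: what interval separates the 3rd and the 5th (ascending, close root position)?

major third

Dm11 is spelled D F A C E G.
The 3rd is F and the 5th is A.
Counting 3 letters and 4 half steps from F gives a major third.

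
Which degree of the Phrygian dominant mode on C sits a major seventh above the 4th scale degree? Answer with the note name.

The scale is C Db E F G Ab Bb.
The 4th scale degree is F; a major seventh above that is E — scale degree 3.

E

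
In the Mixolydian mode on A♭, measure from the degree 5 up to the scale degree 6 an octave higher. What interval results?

major 9th

The scale runs A♭ B♭ C D♭ E♭ F G♭.
The degree 5 is E♭ and the degree 6 (up an octave) is F.
E♭ up to F spans 9 letter names and 14 semitones — a major ninth.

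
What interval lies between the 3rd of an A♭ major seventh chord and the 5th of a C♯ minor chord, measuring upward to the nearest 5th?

A5

The 3rd of A♭ major seventh is C; the 5th of C♯ minor is G♯.
C up to G♯ is 8 semitones, a half step wider than a perfect fifth, so the interval is augmented.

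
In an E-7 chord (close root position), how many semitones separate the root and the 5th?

7

The chord tones of Em7 (E minor seventh) are E, G, B, D.
E to B is a perfect fifth: 7 semitones.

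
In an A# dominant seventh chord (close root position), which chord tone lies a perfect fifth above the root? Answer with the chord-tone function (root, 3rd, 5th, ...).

5th

Spelling the chord: A#, C##, E#, G#.
The root is A#. A perfect fifth above A# is E#.
E# is the chord's 5th.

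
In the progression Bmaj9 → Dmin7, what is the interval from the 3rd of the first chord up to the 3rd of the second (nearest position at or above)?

Bmaj9 has D# as its 3rd, and Dmin7 has F as its 3rd.
D# up to F is 2 semitones, a whole step narrower than a major third, so the interval is diminished.

diminished third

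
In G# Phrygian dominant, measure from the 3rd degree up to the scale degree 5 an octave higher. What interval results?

minor tenth

The scale runs G# A B# C# D# E F#.
The 3rd degree is B# and the 5th degree (up an octave) is D#.
10 letter names make it a tenth; at 15 semitones (a half step narrower than major) the quality is minor.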